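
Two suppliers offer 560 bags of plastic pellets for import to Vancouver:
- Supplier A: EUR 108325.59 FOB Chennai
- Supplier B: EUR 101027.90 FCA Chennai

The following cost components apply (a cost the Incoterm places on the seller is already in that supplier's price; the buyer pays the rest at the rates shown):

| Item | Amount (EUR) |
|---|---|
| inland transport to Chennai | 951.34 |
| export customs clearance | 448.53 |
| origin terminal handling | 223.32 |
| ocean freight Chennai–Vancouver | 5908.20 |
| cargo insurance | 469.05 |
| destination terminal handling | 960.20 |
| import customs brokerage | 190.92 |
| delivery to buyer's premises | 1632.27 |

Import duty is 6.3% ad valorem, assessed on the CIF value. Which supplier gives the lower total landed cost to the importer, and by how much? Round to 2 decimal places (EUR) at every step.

Supplier A (FOB):
CIF value = FOB price + freight + insurance = 108325.59 + 5908.20 + 469.05 = 114702.84
Import duty = 114702.84 × 6.3% = 7226.28
Buyer bears (A): 5908.20 + 469.05 + 960.20 + 190.92 + 1632.27 = 9160.64
Landed cost (A) = invoice 108325.59 + 9160.64 + duty 7226.28 = 124712.51
Supplier B (FCA):
CIF value = FCA price + origin terminal + freight + insurance = 101027.90 + 223.32 + 5908.20 + 469.05 = 107628.47
Import duty = 107628.47 × 6.3% = 6780.59
Buyer bears (B): 223.32 + 5908.20 + 469.05 + 960.20 + 190.92 + 1632.27 = 9383.96
Landed cost (B) = invoice 101027.90 + 9383.96 + duty 6780.59 = 117192.45
Difference = |124712.51 − 117192.45| = 7520.06

Supplier B is cheaper by EUR 7520.06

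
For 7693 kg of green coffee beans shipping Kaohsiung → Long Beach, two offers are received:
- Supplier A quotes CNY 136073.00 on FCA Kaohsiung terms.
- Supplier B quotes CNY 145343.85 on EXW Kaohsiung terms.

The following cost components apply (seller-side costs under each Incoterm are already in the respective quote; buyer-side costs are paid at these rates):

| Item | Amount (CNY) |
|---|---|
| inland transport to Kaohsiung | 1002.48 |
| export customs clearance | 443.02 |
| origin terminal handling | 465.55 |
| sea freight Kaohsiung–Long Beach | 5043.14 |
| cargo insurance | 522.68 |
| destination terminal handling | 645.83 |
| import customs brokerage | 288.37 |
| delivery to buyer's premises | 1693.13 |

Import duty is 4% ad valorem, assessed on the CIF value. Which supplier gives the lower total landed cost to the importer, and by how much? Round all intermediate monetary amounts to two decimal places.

Supplier A is cheaper by CNY 11145.01

Supplier A (FCA):
CIF value = FCA price + origin terminal + freight + insurance = 136073.00 + 465.55 + 5043.14 + 522.68 = 142104.37
Import duty = 142104.37 × 4% = 5684.17
Buyer bears (A): 465.55 + 5043.14 + 522.68 + 645.83 + 288.37 + 1693.13 = 8658.70
Landed cost (A) = invoice 136073.00 + 8658.70 + duty 5684.17 = 150415.87
Supplier B (EXW):
CIF value = EXW price + inland to port + export clearance + origin terminal + freight + insurance = 145343.85 + 1002.48 + 443.02 + 465.55 + 5043.14 + 522.68 = 152820.72
Import duty = 152820.72 × 4% = 6112.83
Buyer bears (B): 1002.48 + 443.02 + 465.55 + 5043.14 + 522.68 + 645.83 + 288.37 + 1693.13 = 10104.20
Landed cost (B) = invoice 145343.85 + 10104.20 + duty 6112.83 = 161560.88
Difference = |150415.87 − 161560.88| = 11145.01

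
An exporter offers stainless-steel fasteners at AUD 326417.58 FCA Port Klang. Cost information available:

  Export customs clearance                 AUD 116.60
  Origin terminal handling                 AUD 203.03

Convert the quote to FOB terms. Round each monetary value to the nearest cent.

Not relevant to the conversion: export clearance — on the seller under both FCA and FOB; already in the FCA price and stays in the FOB price.
From FCA to FOB, the seller additionally bears: origin terminal.
FOB price = 326417.58 + 203.03 = 326620.61

FOB price: AUD 326620.61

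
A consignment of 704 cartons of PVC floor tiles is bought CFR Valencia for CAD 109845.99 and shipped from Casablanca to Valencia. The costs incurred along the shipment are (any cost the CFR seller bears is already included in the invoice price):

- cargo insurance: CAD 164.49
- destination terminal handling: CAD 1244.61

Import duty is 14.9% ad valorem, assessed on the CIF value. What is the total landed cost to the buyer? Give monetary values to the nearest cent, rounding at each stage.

Total landed cost: CAD 127646.65

CFR: the seller pays costs through ocean freight to the destination port, but not insurance.
CIF value = CFR price + insurance = 109845.99 + 164.49 = 110010.48
Import duty = 110010.48 × 14.9% = 16391.56
Buyer bears: insurance 164.49 + destination terminal 1244.61 + duty 16391.56 = 17800.66
Landed cost = invoice 109845.99 + 17800.66 = 127646.65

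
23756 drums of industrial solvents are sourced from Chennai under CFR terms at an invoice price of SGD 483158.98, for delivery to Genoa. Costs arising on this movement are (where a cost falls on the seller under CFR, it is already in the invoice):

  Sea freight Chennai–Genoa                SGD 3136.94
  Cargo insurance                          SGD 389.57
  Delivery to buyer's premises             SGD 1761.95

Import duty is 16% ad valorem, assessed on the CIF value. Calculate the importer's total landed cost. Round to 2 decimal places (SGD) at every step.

Total landed cost: SGD 562678.27

CFR: the seller pays costs through ocean freight to the destination port, but not insurance.
Already in the invoice (seller's account under CFR): freight — exclude.
CIF value = CFR price + insurance = 483158.98 + 389.57 = 483548.55
Import duty = 483548.55 × 16% = 77367.77
Buyer bears: insurance 389.57 + delivery 1761.95 + duty 77367.77 = 79519.29
Landed cost = invoice 483158.98 + 79519.29 = 562678.27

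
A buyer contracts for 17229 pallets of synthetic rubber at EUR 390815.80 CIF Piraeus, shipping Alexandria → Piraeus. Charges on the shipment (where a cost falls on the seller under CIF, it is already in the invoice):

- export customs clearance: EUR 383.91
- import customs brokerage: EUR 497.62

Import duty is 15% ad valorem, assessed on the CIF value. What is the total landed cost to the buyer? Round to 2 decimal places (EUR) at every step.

CIF: the seller pays costs through ocean freight and marine insurance to the destination port.
Already in the invoice (seller's account under CIF): export clearance — exclude.
The CIF price already equals the CIF value: 390815.80
Import duty = 390815.80 × 15% = 58622.37
Buyer bears: brokerage 497.62 + duty 58622.37 = 59119.99
Landed cost = invoice 390815.80 + 59119.99 = 449935.79

Total landed cost: EUR 449935.79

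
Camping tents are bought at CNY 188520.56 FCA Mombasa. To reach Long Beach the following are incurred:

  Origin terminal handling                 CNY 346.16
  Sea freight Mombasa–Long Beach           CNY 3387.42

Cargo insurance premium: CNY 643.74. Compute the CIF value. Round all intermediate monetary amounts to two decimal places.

CIF value: CNY 192897.88

CIF = FCA price + pre-shipment costs + freight + insurance
CIF = 188520.56 + 346.16 + 3387.42 + 643.74 = 192897.88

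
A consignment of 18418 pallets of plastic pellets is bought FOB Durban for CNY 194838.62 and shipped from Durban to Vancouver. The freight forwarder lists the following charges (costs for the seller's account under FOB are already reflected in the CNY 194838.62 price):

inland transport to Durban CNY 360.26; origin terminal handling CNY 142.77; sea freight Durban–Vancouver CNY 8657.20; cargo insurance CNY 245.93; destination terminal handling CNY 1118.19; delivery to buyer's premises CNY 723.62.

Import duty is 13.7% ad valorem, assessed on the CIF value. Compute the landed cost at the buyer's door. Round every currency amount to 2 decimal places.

Total landed cost: CNY 233496.18

FOB: the seller bears costs until goods are on board at the origin port; the buyer bears freight, insurance and all costs thereafter.
Already in the invoice (seller's account under FOB): inland to port, origin terminal — exclude.
CIF value = FOB price + freight + insurance = 194838.62 + 8657.20 + 245.93 = 203741.75
Import duty = 203741.75 × 13.7% = 27912.62
Buyer bears: freight 8657.20 + insurance 245.93 + destination terminal 1118.19 + delivery 723.62 + duty 27912.62 = 38657.56
Landed cost = invoice 194838.62 + 38657.56 = 233496.18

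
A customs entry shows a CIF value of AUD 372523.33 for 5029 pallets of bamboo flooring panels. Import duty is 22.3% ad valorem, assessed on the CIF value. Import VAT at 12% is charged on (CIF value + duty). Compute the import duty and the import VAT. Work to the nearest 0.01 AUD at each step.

Import duty: AUD 83072.70; import VAT: AUD 54671.52

Import duty = 372523.33 × 22.3% = 83072.70
VAT base = CIF + duty = 372523.33 + 83072.70 = 455596.03
Import VAT = 455596.03 × 12% = 54671.52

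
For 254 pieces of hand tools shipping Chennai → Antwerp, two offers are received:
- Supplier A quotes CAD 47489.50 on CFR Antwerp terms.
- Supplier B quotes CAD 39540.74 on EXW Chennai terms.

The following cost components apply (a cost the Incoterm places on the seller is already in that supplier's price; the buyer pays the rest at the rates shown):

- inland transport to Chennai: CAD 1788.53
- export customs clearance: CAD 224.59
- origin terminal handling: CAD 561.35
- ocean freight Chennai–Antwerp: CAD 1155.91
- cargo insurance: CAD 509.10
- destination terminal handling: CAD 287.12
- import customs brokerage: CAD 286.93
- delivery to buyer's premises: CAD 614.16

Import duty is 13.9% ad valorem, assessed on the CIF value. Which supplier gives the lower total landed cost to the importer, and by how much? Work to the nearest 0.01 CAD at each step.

Supplier B is cheaper by CAD 4804.74

Supplier A (CFR):
CIF value = CFR price + insurance = 47489.50 + 509.10 = 47998.60
Import duty = 47998.60 × 13.9% = 6671.81
Buyer bears (A): 509.10 + 287.12 + 286.93 + 614.16 = 1697.31
Landed cost (A) = invoice 47489.50 + 1697.31 + duty 6671.81 = 55858.62
Supplier B (EXW):
CIF value = EXW price + inland to port + export clearance + origin terminal + freight + insurance = 39540.74 + 1788.53 + 224.59 + 561.35 + 1155.91 + 509.10 = 43780.22
Import duty = 43780.22 × 13.9% = 6085.45
Buyer bears (B): 1788.53 + 224.59 + 561.35 + 1155.91 + 509.10 + 287.12 + 286.93 + 614.16 = 5427.69
Landed cost (B) = invoice 39540.74 + 5427.69 + duty 6085.45 = 51053.88
Difference = |55858.62 − 51053.88| = 4804.74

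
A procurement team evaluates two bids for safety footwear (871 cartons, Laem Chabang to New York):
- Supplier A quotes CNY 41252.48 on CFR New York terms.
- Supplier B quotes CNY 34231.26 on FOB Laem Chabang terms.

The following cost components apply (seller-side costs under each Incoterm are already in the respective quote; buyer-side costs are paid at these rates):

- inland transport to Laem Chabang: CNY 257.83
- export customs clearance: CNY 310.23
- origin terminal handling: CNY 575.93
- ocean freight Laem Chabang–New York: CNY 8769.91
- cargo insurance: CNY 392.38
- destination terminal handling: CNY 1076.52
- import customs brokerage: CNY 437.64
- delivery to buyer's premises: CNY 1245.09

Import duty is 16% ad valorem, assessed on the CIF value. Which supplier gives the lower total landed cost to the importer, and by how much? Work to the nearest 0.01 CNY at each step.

Supplier A (CFR):
CIF value = CFR price + insurance = 41252.48 + 392.38 = 41644.86
Import duty = 41644.86 × 16% = 6663.18
Buyer bears (A): 392.38 + 1076.52 + 437.64 + 1245.09 = 3151.63
Landed cost (A) = invoice 41252.48 + 3151.63 + duty 6663.18 = 51067.29
Supplier B (FOB):
CIF value = FOB price + freight + insurance = 34231.26 + 8769.91 + 392.38 = 43393.55
Import duty = 43393.55 × 16% = 6942.97
Buyer bears (B): 8769.91 + 392.38 + 1076.52 + 437.64 + 1245.09 = 11921.54
Landed cost (B) = invoice 34231.26 + 11921.54 + duty 6942.97 = 53095.77
Difference = |51067.29 − 53095.77| = 2028.48

Supplier A is cheaper by CNY 2028.48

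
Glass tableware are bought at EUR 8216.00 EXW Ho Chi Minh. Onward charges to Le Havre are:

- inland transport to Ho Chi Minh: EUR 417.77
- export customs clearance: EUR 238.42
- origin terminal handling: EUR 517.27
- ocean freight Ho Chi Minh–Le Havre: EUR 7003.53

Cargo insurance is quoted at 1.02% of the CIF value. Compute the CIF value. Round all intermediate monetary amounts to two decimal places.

CIF value: EUR 16561.92

Let C be the CIF value. C = EXW price + pre-shipment costs + freight + 1.02% × C
C − 1.02% × C = 8216.00 + 417.77 + 238.42 + 517.27 + 7003.53
0.9898 × C = 16392.99
C = 16392.99 / 0.9898 = 16561.92
Insurance premium = 1.02% × 16561.92 = 168.93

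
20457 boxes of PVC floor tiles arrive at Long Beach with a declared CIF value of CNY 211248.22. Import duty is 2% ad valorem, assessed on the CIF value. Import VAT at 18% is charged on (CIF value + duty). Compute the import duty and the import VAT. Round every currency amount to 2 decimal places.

Import duty: CNY 4224.96; import VAT: CNY 38785.17

Import duty = 211248.22 × 2% = 4224.96
VAT base = CIF + duty = 211248.22 + 4224.96 = 215473.18
Import VAT = 215473.18 × 18% = 38785.17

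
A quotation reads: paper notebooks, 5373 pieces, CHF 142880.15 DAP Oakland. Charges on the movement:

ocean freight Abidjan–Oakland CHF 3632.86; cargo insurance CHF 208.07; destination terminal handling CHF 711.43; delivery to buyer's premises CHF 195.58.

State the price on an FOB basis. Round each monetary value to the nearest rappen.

From DAP to FOB, the seller no longer bears: freight, insurance, destination terminal, delivery.
FOB price = 142880.15 − 3632.86 − 208.07 − 711.43 − 195.58 = 138132.21

FOB price: CHF 138132.21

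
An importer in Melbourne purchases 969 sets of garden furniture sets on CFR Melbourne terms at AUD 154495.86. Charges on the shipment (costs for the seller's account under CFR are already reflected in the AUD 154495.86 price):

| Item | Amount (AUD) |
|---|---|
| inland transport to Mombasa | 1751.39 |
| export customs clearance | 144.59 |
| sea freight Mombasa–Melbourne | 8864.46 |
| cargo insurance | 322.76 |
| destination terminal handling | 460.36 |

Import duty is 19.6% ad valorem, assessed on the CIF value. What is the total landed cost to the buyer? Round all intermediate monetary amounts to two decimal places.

CFR: the seller pays costs through ocean freight to the destination port, but not insurance.
Already in the invoice (seller's account under CFR): inland to port, export clearance, freight — exclude.
CIF value = CFR price + insurance = 154495.86 + 322.76 = 154818.62
Import duty = 154818.62 × 19.6% = 30344.45
Buyer bears: insurance 322.76 + destination terminal 460.36 + duty 30344.45 = 31127.57
Landed cost = invoice 154495.86 + 31127.57 = 185623.43

Total landed cost: AUD 185623.43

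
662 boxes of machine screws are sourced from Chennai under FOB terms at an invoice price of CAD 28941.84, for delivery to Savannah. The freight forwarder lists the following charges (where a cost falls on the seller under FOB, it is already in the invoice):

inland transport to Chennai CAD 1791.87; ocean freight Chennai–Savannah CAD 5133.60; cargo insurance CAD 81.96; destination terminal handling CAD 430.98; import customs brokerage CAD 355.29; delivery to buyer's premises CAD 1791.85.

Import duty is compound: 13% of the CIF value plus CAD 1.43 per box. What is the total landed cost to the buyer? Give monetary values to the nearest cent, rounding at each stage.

FOB: the seller bears costs until goods are on board at the origin port; the buyer bears freight, insurance and all costs thereafter.
Already in the invoice (seller's account under FOB): inland to port — exclude.
CIF value = FOB price + freight + insurance = 28941.84 + 5133.60 + 81.96 = 34157.40
Ad valorem component: 34157.40 × 13% = 4440.46
Specific component: 662 × 1.43 = 946.66
Import duty = 4440.46 + 946.66 = 5387.12
Buyer bears: freight 5133.60 + insurance 81.96 + destination terminal 430.98 + brokerage 355.29 + delivery 1791.85 + duty 5387.12 = 13180.80
Landed cost = invoice 28941.84 + 13180.80 = 42122.64

Total landed cost: CAD 42122.64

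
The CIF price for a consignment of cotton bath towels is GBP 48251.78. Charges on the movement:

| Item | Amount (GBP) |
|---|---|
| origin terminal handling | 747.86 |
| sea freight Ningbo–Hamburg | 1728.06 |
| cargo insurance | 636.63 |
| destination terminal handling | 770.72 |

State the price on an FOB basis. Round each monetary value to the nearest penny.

FOB price: GBP 45887.09

Not relevant to the conversion: origin terminal — on the seller under both CIF and FOB; already in the CIF price and stays in the FOB price. destination terminal — on the buyer under both terms; not part of either seller's price.
From CIF to FOB, the seller no longer bears: freight, insurance.
FOB price = 48251.78 − 1728.06 − 636.63 = 45887.09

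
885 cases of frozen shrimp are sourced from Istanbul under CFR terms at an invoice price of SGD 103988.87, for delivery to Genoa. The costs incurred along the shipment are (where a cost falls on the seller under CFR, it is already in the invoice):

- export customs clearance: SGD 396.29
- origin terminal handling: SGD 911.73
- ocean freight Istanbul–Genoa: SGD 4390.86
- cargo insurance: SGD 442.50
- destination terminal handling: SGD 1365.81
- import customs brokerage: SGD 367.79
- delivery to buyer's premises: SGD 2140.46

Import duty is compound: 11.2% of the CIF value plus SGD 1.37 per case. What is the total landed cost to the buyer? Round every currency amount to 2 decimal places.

CFR: the seller pays costs through ocean freight to the destination port, but not insurance.
Already in the invoice (seller's account under CFR): export clearance, origin terminal, freight — exclude.
CIF value = CFR price + insurance = 103988.87 + 442.50 = 104431.37
Ad valorem component: 104431.37 × 11.2% = 11696.31
Specific component: 885 × 1.37 = 1212.45
Import duty = 11696.31 + 1212.45 = 12908.76
Buyer bears: insurance 442.50 + destination terminal 1365.81 + brokerage 367.79 + delivery 2140.46 + duty 12908.76 = 17225.32
Landed cost = invoice 103988.87 + 17225.32 = 121214.19

Total landed cost: SGD 121214.19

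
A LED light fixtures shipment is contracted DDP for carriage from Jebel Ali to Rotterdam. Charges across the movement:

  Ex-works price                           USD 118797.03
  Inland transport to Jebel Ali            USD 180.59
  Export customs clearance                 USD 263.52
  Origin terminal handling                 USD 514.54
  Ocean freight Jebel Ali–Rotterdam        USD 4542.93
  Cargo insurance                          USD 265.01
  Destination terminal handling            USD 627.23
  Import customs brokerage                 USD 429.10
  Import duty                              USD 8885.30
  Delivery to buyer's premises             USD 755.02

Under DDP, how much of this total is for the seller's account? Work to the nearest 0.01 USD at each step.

Seller's account: USD 135260.27

DDP: the seller bears all costs including import duty.
Seller's account: goods 118797.03 + inland to port 180.59 + export clearance 263.52 + origin terminal 514.54 + freight 4542.93 + insurance 265.01 + destination terminal 627.23 + brokerage 429.10 + duty 8885.30 + delivery 755.02 = 135260.27
Buyer's account: 0.00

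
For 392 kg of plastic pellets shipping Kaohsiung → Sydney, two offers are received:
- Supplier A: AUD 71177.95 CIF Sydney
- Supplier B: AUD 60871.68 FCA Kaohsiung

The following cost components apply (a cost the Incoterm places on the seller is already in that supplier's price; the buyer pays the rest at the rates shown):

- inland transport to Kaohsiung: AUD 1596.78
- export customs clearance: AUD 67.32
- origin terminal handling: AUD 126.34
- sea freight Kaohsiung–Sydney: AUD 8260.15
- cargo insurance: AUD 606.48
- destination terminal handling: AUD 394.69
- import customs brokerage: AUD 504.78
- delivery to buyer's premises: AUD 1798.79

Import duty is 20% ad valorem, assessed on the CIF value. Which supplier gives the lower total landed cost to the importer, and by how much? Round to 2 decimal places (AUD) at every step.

Supplier B is cheaper by AUD 1575.96

Supplier A (CIF):
The CIF price already equals the CIF value: 71177.95
Import duty = 71177.95 × 20% = 14235.59
Buyer bears (A): 394.69 + 504.78 + 1798.79 = 2698.26
Landed cost (A) = invoice 71177.95 + 2698.26 + duty 14235.59 = 88111.80
Supplier B (FCA):
CIF value = FCA price + origin terminal + freight + insurance = 60871.68 + 126.34 + 8260.15 + 606.48 = 69864.65
Import duty = 69864.65 × 20% = 13972.93
Buyer bears (B): 126.34 + 8260.15 + 606.48 + 394.69 + 504.78 + 1798.79 = 11691.23
Landed cost (B) = invoice 60871.68 + 11691.23 + duty 13972.93 = 86535.84
Difference = |88111.80 − 86535.84| = 1575.96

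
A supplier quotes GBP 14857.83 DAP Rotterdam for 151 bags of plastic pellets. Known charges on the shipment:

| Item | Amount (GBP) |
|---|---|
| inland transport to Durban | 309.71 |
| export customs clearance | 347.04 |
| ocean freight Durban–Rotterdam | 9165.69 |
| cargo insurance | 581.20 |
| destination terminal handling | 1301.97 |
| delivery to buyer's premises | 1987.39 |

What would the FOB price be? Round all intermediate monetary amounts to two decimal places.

FOB price: GBP 1821.58

Not relevant to the conversion: inland to port, export clearance — on the seller under both DAP and FOB; already in the DAP price and stays in the FOB price.
From DAP to FOB, the seller no longer bears: freight, insurance, destination terminal, delivery.
FOB price = 14857.83 − 9165.69 − 581.20 − 1301.97 − 1987.39 = 1821.58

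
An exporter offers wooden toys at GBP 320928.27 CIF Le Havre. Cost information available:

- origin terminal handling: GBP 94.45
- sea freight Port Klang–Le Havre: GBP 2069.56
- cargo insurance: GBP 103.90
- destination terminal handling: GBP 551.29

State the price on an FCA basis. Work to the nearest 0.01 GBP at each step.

Not relevant to the conversion: destination terminal — on the buyer under both terms; not part of either seller's price.
From CIF to FCA, the seller no longer bears: origin terminal, freight, insurance.
FCA price = 320928.27 − 94.45 − 2069.56 − 103.90 = 318660.36

FCA price: GBP 318660.36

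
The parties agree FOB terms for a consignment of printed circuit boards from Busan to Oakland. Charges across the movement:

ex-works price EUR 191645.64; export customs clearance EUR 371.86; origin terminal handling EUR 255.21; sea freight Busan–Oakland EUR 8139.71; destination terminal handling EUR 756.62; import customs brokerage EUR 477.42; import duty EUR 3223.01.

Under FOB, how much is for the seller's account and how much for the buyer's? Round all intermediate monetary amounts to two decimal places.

Seller: EUR 192272.71; buyer: EUR 12596.76

FOB: the seller bears costs until goods are on board at the origin port; the buyer bears freight, insurance and all costs thereafter.
Seller's account: goods 191645.64 + export clearance 371.86 + origin terminal 255.21 = 192272.71
Buyer's account: freight 8139.71 + destination terminal 756.62 + brokerage 477.42 + duty 3223.01 = 12596.76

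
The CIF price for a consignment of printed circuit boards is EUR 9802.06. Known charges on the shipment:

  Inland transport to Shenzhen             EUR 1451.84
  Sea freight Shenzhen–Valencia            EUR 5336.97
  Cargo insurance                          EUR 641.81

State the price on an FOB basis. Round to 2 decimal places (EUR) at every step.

FOB price: EUR 3823.28

Not relevant to the conversion: inland to port — on the seller under both CIF and FOB; already in the CIF price and stays in the FOB price.
From CIF to FOB, the seller no longer bears: freight, insurance.
FOB price = 9802.06 − 5336.97 − 641.81 = 3823.28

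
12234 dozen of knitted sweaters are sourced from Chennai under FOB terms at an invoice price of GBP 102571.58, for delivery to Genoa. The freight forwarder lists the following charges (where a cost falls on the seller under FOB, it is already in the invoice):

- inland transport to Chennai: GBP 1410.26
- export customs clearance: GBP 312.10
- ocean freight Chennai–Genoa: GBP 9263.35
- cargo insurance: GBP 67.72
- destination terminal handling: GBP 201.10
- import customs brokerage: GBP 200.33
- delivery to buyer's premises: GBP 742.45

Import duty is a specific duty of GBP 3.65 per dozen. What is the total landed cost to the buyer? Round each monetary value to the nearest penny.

Total landed cost: GBP 157700.63

FOB: the seller bears costs until goods are on board at the origin port; the buyer bears freight, insurance and all costs thereafter.
Already in the invoice (seller's account under FOB): inland to port, export clearance — exclude.
CIF value = FOB price + freight + insurance = 102571.58 + 9263.35 + 67.72 = 111902.65
Import duty = 12234 × 3.65 = 44654.10
Buyer bears: freight 9263.35 + insurance 67.72 + destination terminal 201.10 + brokerage 200.33 + delivery 742.45 + duty 44654.10 = 55129.05
Landed cost = invoice 102571.58 + 55129.05 = 157700.63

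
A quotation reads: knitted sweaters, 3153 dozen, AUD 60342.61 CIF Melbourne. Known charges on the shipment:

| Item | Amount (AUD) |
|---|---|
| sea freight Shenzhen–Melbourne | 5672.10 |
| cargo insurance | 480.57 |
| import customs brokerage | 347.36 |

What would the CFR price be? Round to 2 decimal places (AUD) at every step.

Not relevant to the conversion: freight — on the seller under both CIF and CFR; already in the CIF price and stays in the CFR price. brokerage — on the buyer under both terms; not part of either seller's price.
From CIF to CFR, the seller no longer bears: insurance.
CFR price = 60342.61 − 480.57 = 59862.04

CFR price: AUD 59862.04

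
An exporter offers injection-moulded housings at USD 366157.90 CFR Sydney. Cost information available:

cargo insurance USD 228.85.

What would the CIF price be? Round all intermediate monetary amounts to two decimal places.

From CFR to CIF, the seller additionally bears: insurance.
CIF price = 366157.90 + 228.85 = 366386.75

CIF price: USD 366386.75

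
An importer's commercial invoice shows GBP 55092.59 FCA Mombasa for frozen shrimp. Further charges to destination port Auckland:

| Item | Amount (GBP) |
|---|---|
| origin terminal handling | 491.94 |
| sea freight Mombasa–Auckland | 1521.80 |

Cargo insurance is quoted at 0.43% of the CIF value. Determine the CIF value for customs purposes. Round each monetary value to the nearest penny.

CIF value: GBP 57352.95

Let C be the CIF value. C = FCA price + pre-shipment costs + freight + 0.43% × C
C − 0.43% × C = 55092.59 + 491.94 + 1521.80
0.9957 × C = 57106.33
C = 57106.33 / 0.9957 = 57352.95
Insurance premium = 0.43% × 57352.95 = 246.62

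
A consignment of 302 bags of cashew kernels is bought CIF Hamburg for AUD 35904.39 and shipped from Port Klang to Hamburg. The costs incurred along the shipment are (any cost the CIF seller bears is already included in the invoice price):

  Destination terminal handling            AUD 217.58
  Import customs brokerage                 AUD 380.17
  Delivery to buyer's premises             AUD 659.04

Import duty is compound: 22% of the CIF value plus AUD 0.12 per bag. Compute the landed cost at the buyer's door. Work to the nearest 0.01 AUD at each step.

Total landed cost: AUD 45096.39

CIF: the seller pays costs through ocean freight and marine insurance to the destination port.
The CIF price already equals the CIF value: 35904.39
Ad valorem component: 35904.39 × 22% = 7898.97
Specific component: 302 × 0.12 = 36.24
Import duty = 7898.97 + 36.24 = 7935.21
Buyer bears: destination terminal 217.58 + brokerage 380.17 + delivery 659.04 + duty 7935.21 = 9192.00
Landed cost = invoice 35904.39 + 9192.00 = 45096.39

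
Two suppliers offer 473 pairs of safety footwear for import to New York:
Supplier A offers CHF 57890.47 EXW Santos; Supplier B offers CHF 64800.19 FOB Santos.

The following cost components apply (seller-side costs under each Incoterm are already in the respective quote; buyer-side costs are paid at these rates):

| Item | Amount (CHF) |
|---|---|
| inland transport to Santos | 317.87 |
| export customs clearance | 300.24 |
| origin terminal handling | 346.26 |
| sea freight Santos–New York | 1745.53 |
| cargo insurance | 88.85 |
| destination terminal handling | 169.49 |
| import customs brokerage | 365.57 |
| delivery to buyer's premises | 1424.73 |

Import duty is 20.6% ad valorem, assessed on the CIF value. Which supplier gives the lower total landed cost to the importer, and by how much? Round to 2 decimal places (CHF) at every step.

Supplier A (EXW):
CIF value = EXW price + inland to port + export clearance + origin terminal + freight + insurance = 57890.47 + 317.87 + 300.24 + 346.26 + 1745.53 + 88.85 = 60689.22
Import duty = 60689.22 × 20.6% = 12501.98
Buyer bears (A): 317.87 + 300.24 + 346.26 + 1745.53 + 88.85 + 169.49 + 365.57 + 1424.73 = 4758.54
Landed cost (A) = invoice 57890.47 + 4758.54 + duty 12501.98 = 75150.99
Supplier B (FOB):
CIF value = FOB price + freight + insurance = 64800.19 + 1745.53 + 88.85 = 66634.57
Import duty = 66634.57 × 20.6% = 13726.72
Buyer bears (B): 1745.53 + 88.85 + 169.49 + 365.57 + 1424.73 = 3794.17
Landed cost (B) = invoice 64800.19 + 3794.17 + duty 13726.72 = 82321.08
Difference = |75150.99 − 82321.08| = 7170.09

Supplier A is cheaper by CHF 7170.09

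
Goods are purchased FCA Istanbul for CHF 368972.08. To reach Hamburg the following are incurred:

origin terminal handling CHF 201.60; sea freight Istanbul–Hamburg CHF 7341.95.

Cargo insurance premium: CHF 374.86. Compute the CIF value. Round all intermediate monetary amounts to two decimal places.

CIF = FCA price + pre-shipment costs + freight + insurance
CIF = 368972.08 + 201.60 + 7341.95 + 374.86 = 376890.49

CIF value: CHF 376890.49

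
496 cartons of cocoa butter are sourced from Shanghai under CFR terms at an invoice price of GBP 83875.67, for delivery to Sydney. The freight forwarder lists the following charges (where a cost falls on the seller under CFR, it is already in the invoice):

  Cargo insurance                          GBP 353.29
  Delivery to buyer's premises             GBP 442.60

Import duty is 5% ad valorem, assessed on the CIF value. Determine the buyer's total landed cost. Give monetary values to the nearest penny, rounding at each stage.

Total landed cost: GBP 88883.01

CFR: the seller pays costs through ocean freight to the destination port, but not insurance.
CIF value = CFR price + insurance = 83875.67 + 353.29 = 84228.96
Import duty = 84228.96 × 5% = 4211.45
Buyer bears: insurance 353.29 + delivery 442.60 + duty 4211.45 = 5007.34
Landed cost = invoice 83875.67 + 5007.34 = 88883.01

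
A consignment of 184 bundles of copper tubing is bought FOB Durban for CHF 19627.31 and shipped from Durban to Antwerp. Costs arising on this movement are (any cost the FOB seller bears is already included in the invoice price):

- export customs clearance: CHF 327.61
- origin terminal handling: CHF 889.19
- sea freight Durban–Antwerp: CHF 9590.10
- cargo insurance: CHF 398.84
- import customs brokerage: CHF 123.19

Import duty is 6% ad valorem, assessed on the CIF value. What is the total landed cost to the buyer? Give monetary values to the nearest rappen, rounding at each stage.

Total landed cost: CHF 31516.42

FOB: the seller bears costs until goods are on board at the origin port; the buyer bears freight, insurance and all costs thereafter.
Already in the invoice (seller's account under FOB): export clearance, origin terminal — exclude.
CIF value = FOB price + freight + insurance = 19627.31 + 9590.10 + 398.84 = 29616.25
Import duty = 29616.25 × 6% = 1776.98
Buyer bears: freight 9590.10 + insurance 398.84 + brokerage 123.19 + duty 1776.98 = 11889.11
Landed cost = invoice 19627.31 + 11889.11 = 31516.42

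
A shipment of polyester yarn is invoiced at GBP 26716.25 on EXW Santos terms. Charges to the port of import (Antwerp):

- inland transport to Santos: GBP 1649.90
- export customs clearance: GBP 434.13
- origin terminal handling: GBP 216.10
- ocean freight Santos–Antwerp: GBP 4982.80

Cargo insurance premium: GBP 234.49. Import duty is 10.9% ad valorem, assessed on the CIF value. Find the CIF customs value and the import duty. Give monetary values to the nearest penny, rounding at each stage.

CIF = EXW price + pre-shipment costs + freight + insurance
CIF = 26716.25 + 1649.90 + 434.13 + 216.10 + 4982.80 + 234.49 = 34233.67
Import duty = 34233.67 × 10.9% = 3731.47

CIF value: GBP 34233.67; import duty: GBP 3731.47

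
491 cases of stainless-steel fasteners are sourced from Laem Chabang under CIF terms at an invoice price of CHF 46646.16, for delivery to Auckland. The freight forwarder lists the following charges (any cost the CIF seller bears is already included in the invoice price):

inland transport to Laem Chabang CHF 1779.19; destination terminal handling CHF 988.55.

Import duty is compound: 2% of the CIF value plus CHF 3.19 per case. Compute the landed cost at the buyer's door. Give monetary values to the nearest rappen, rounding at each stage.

CIF: the seller pays costs through ocean freight and marine insurance to the destination port.
Already in the invoice (seller's account under CIF): inland to port — exclude.
The CIF price already equals the CIF value: 46646.16
Ad valorem component: 46646.16 × 2% = 932.92
Specific component: 491 × 3.19 = 1566.29
Import duty = 932.92 + 1566.29 = 2499.21
Buyer bears: destination terminal 988.55 + duty 2499.21 = 3487.76
Landed cost = invoice 46646.16 + 3487.76 = 50133.92

Total landed cost: CHF 50133.92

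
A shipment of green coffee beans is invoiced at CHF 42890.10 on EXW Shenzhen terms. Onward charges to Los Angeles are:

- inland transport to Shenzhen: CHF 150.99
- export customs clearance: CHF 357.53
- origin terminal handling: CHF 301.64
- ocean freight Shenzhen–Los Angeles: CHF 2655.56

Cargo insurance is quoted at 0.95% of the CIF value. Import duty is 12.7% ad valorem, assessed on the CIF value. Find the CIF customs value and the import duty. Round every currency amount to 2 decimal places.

Let C be the CIF value. C = EXW price + pre-shipment costs + freight + 0.95% × C
C − 0.95% × C = 42890.10 + 150.99 + 357.53 + 301.64 + 2655.56
0.9905 × C = 46355.82
C = 46355.82 / 0.9905 = 46800.42
Insurance premium = 0.95% × 46800.42 = 444.60
Import duty = 46800.42 × 12.7% = 5943.65

CIF value: CHF 46800.42; import duty: CHF 5943.65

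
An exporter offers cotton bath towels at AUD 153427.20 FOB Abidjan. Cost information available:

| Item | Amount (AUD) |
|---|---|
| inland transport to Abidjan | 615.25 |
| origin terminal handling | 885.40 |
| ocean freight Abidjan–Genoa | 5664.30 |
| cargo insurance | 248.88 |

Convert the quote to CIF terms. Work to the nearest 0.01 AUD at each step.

Not relevant to the conversion: origin terminal, inland to port — on the seller under both FOB and CIF; already in the FOB price and stays in the CIF price.
From FOB to CIF, the seller additionally bears: freight, insurance.
CIF price = 153427.20 + 5664.30 + 248.88 = 159340.38

CIF price: AUD 159340.38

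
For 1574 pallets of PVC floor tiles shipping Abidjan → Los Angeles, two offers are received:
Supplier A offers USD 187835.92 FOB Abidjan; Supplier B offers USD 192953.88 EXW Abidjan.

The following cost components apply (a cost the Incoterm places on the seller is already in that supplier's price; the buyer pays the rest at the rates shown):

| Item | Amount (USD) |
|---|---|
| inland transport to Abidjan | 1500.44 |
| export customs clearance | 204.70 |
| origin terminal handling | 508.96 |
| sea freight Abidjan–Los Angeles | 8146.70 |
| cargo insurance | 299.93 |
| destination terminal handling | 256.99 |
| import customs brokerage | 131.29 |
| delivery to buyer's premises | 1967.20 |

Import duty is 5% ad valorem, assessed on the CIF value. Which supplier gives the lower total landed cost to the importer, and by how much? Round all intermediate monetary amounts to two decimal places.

Supplier A (FOB):
CIF value = FOB price + freight + insurance = 187835.92 + 8146.70 + 299.93 = 196282.55
Import duty = 196282.55 × 5% = 9814.13
Buyer bears (A): 8146.70 + 299.93 + 256.99 + 131.29 + 1967.20 = 10802.11
Landed cost (A) = invoice 187835.92 + 10802.11 + duty 9814.13 = 208452.16
Supplier B (EXW):
CIF value = EXW price + inland to port + export clearance + origin terminal + freight + insurance = 192953.88 + 1500.44 + 204.70 + 508.96 + 8146.70 + 299.93 = 203614.61
Import duty = 203614.61 × 5% = 10180.73
Buyer bears (B): 1500.44 + 204.70 + 508.96 + 8146.70 + 299.93 + 256.99 + 131.29 + 1967.20 = 13016.21
Landed cost (B) = invoice 192953.88 + 13016.21 + duty 10180.73 = 216150.82
Difference = |208452.16 − 216150.82| = 7698.66

Supplier A is cheaper by USD 7698.66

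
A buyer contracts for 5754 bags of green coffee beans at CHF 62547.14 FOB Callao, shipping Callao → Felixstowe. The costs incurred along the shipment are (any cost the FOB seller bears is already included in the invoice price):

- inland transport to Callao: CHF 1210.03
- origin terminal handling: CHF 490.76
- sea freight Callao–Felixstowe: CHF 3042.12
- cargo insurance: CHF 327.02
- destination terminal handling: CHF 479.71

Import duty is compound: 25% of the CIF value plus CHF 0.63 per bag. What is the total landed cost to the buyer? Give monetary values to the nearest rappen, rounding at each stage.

FOB: the seller bears costs until goods are on board at the origin port; the buyer bears freight, insurance and all costs thereafter.
Already in the invoice (seller's account under FOB): inland to port, origin terminal — exclude.
CIF value = FOB price + freight + insurance = 62547.14 + 3042.12 + 327.02 = 65916.28
Ad valorem component: 65916.28 × 25% = 16479.07
Specific component: 5754 × 0.63 = 3625.02
Import duty = 16479.07 + 3625.02 = 20104.09
Buyer bears: freight 3042.12 + insurance 327.02 + destination terminal 479.71 + duty 20104.09 = 23952.94
Landed cost = invoice 62547.14 + 23952.94 = 86500.08

Total landed cost: CHF 86500.08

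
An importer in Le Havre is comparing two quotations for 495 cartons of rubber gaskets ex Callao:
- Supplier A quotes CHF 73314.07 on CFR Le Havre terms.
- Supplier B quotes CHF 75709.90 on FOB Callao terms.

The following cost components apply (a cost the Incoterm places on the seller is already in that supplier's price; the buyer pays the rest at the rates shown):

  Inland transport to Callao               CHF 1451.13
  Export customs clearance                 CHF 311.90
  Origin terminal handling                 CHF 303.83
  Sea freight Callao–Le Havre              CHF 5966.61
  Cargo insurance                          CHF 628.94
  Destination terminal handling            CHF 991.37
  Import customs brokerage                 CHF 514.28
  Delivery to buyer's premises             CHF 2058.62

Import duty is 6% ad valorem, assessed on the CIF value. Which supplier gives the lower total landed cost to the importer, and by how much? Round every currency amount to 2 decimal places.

Supplier A is cheaper by CHF 8864.19

Supplier A (CFR):
CIF value = CFR price + insurance = 73314.07 + 628.94 = 73943.01
Import duty = 73943.01 × 6% = 4436.58
Buyer bears (A): 628.94 + 991.37 + 514.28 + 2058.62 = 4193.21
Landed cost (A) = invoice 73314.07 + 4193.21 + duty 4436.58 = 81943.86
Supplier B (FOB):
CIF value = FOB price + freight + insurance = 75709.90 + 5966.61 + 628.94 = 82305.45
Import duty = 82305.45 × 6% = 4938.33
Buyer bears (B): 5966.61 + 628.94 + 991.37 + 514.28 + 2058.62 = 10159.82
Landed cost (B) = invoice 75709.90 + 10159.82 + duty 4938.33 = 90808.05
Difference = |81943.86 − 90808.05| = 8864.19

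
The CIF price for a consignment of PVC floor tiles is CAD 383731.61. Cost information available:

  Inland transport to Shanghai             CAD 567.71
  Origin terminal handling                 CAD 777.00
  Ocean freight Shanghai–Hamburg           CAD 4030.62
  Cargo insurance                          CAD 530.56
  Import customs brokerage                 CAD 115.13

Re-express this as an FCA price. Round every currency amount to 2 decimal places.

Not relevant to the conversion: inland to port — on the seller under both CIF and FCA; already in the CIF price and stays in the FCA price. brokerage — on the buyer under both terms; not part of either seller's price.
From CIF to FCA, the seller no longer bears: origin terminal, freight, insurance.
FCA price = 383731.61 − 777.00 − 4030.62 − 530.56 = 378393.43

FCA price: CAD 378393.43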